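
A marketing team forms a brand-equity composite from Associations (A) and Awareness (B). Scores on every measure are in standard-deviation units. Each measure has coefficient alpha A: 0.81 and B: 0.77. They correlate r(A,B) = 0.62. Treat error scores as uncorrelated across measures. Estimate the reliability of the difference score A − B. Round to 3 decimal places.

0.447

Var(A−B) = 1 + 1 − 2·0.62 = 2 − 1.24 = 0.76.
Under uncorrelated errors the observed covariances equal the true-score covariances, so only the own-variance terms attenuate.
True-score variance = [0.81 + 0.77] − 1.24 = 1.58 − 1.24 = 0.34.
Reliability = 0.34 / 0.76 = 0.447.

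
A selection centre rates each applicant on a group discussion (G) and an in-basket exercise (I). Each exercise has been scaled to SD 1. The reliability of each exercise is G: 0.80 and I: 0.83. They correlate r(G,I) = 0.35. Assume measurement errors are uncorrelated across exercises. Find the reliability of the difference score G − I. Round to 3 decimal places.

Var(G−I) = 1 + 1 − 2·0.35 = 2 − 0.7 = 1.3.
Under uncorrelated errors the observed covariances equal the true-score covariances, so only the own-variance terms attenuate.
True-score variance = [0.80 + 0.83] − 0.7 = 1.63 − 0.7 = 0.93.
Reliability = 0.93 / 1.3 = 0.715.

0.715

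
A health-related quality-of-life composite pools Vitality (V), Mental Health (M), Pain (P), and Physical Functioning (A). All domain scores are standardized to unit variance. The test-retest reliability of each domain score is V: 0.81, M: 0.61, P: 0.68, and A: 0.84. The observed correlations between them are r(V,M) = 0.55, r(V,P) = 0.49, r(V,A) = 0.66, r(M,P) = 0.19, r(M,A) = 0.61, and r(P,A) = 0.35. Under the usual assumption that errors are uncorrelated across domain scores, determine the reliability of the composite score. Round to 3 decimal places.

Var(V+M+P+A) = 4 + 2·[0.55 + 0.49 + 0.66 + 0.19 + 0.61 + 0.35] = 4 + 5.7 = 9.7.
Under uncorrelated errors the observed covariances equal the true-score covariances, so only the own-variance terms attenuate.
True-score variance = [0.81 + 0.61 + 0.68 + 0.84] + 5.7 = 2.94 + 5.7 = 8.64.
Reliability = 8.64 / 9.7 = 0.891.

0.891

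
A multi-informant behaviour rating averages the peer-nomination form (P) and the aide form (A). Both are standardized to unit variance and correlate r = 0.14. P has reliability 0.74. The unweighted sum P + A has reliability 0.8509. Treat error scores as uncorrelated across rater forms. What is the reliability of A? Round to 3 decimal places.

0.920

Var(P+A) = 2 + 2·0.14 = 2.280.
True-score variance = ρ_P + ρ_A + 2·0.14, so 0.8509 = (0.74 + ρ_A + 0.28) / 2.280.
ρ_A = 0.8509·2.280 − 0.74 − 0.28 = 0.920.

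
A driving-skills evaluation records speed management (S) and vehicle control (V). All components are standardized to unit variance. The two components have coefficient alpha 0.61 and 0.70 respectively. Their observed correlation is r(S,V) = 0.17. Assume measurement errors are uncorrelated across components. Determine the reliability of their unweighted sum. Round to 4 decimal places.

0.7051

Var(S+V) = 2 + 2·[0.17] = 2 + 0.34 = 2.34.
Because errors are independent across components, Cov(Tᵢ,Tⱼ) = Cov(Xᵢ,Xⱼ); the off-diagonal part of the true-score variance is the same as above.
True-score variance = [0.61 + 0.70] + 0.34 = 1.31 + 0.34 = 1.65.
Reliability = 1.65 / 2.34 = 0.7051.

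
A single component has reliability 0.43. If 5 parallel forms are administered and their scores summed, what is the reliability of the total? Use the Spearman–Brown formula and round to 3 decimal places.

ρ_k = kρ / (1 + (k−1)ρ) = 5·0.43 / (1 + 4·0.43) = 2.150 / 2.720 = 0.790.

0.790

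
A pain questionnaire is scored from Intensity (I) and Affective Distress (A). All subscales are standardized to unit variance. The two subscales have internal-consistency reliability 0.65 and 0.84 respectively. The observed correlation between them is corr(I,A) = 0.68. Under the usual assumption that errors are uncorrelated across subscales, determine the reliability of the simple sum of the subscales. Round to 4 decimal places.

Var(I+A) = 2 + 2·[0.68] = 2 + 1.36 = 3.36.
Under uncorrelated errors the observed covariances equal the true-score covariances, so only the own-variance terms attenuate.
True-score variance = [0.65 + 0.84] + 1.36 = 1.49 + 1.36 = 2.85.
Reliability = 2.85 / 3.36 = 0.8482.

0.8482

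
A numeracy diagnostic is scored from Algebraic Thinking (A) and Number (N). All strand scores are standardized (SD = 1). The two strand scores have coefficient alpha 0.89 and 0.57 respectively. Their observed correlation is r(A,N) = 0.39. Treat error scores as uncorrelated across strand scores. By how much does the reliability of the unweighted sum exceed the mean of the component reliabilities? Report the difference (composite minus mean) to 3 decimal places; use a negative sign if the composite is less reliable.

Var(sum) = 2 + 0.78 = 2.78; true-score variance = 1.46 + 0.78 = 2.24; composite reliability = 0.8058.
Mean component reliability = 0.7300.
Difference = 0.8058 − 0.7300 = 0.076.

0.076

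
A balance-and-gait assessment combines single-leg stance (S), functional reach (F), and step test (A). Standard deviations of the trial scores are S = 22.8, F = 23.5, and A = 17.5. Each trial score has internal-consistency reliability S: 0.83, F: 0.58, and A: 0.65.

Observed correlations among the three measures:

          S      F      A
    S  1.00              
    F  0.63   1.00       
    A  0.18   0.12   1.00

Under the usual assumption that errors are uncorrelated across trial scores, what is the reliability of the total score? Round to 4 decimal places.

Var(S+F+A) = 22.8² + 23.5² + 17.5² + 2·[22.8·23.5·0.63 + 22.8·17.5·0.18 + 23.5·17.5·0.12] = 1378.34 + 917.448 = 2295.79.
Under uncorrelated errors the observed covariances equal the true-score covariances, so only the own-variance terms attenuate.
True-score variance = [22.8²·0.83 + 23.5²·0.58 + 17.5²·0.65] + 917.448 = 950.835 + 917.448 = 1868.28.
Reliability = 1868.28 / 2295.79 = 0.8138.

0.8138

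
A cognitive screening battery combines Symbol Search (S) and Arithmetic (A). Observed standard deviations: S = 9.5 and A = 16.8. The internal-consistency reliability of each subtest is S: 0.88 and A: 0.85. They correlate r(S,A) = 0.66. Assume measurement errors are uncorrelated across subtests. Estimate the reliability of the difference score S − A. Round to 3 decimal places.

Var(S−A) = 9.5² + 16.8² − 2·9.5·16.8·0.66 = 372.49 − 210.672 = 161.818.
Because errors are independent across components, Cov(Tᵢ,Tⱼ) = Cov(Xᵢ,Xⱼ); the off-diagonal part of the true-score variance is the same as above.
True-score variance = [9.5²·0.88 + 16.8²·0.85] − 210.672 = 319.324 − 210.672 = 108.652.
Reliability = 108.652 / 161.818 = 0.671.

0.671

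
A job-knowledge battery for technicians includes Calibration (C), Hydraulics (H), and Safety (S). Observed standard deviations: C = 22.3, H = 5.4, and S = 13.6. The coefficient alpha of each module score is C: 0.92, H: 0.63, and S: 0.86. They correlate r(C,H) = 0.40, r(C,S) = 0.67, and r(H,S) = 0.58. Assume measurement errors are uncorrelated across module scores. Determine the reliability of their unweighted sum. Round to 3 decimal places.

0.941

Var(C+H+S) = 22.3² + 5.4² + 13.6² + 2·[22.3·5.4·0.40 + 22.3·13.6·0.67 + 5.4·13.6·0.58] = 711.41 + 587.922 = 1299.33.
With uncorrelated errors the cross-covariances are all true-score covariance, so they carry over unchanged; only the diagonal terms shrink to ρᵢσᵢ².
True-score variance = [22.3²·0.92 + 5.4²·0.63 + 13.6²·0.86] + 587.922 = 634.943 + 587.922 = 1222.86.
Reliability = 1222.86 / 1299.33 = 0.941.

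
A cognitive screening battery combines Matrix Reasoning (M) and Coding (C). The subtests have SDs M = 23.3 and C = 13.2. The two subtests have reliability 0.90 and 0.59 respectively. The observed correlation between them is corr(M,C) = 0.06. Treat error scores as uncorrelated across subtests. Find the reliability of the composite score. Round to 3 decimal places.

0.833

Var(M+C) = 23.3² + 13.2² + 2·[23.3·13.2·0.06] = 717.13 + 36.9072 = 754.037.
Under uncorrelated errors the observed covariances equal the true-score covariances, so only the own-variance terms attenuate.
True-score variance = [23.3²·0.90 + 13.2²·0.59] + 36.9072 = 591.403 + 36.9072 = 628.31.
Reliability = 628.31 / 754.037 = 0.833.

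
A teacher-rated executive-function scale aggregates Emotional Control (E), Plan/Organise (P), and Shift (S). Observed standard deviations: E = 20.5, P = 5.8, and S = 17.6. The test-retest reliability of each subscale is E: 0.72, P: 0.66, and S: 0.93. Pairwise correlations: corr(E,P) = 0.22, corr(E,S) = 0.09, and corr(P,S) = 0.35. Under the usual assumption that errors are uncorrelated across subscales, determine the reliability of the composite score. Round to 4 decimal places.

Var(E+P+S) = 20.5² + 5.8² + 17.6² + 2·[20.5·5.8·0.22 + 20.5·17.6·0.09 + 5.8·17.6·0.35] = 763.65 + 188.716 = 952.366.
With uncorrelated errors the cross-covariances are all true-score covariance, so they carry over unchanged; only the diagonal terms shrink to ρᵢσᵢ².
True-score variance = [20.5²·0.72 + 5.8²·0.66 + 17.6²·0.93] + 188.716 = 612.859 + 188.716 = 801.575.
Reliability = 801.575 / 952.366 = 0.8417.

0.8417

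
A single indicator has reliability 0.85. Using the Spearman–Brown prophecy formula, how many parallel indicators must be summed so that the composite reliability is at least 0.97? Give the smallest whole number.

6

k ≥ ρ*(1−ρ₁)/(ρ₁(1−ρ*)) = 0.97·0.15 / (0.85·0.03) = 5.706.
Smallest integer k = 6.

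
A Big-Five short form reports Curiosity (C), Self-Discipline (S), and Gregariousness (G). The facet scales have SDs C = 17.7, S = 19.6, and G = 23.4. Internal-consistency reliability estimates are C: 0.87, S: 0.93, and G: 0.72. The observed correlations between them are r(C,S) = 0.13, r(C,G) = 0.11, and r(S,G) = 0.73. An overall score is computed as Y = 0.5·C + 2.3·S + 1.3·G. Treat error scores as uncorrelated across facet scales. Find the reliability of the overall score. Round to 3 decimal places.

0.921

Var(Y) = 0.5²·17.7² + 2.3²·19.6² + 1.3²·23.4² + 2·[1.15·17.7·19.6·0.13 + 0.65·17.7·23.4·0.11 + 2.99·19.6·23.4·0.73] = 3035.91 + 2165.1 = 5201.01.
Under uncorrelated errors the observed covariances equal the true-score covariances, so only the own-variance terms attenuate.
True-score variance = [0.5²·17.7²·0.87 + 2.3²·19.6²·0.93 + 1.3²·23.4²·0.72] + 2165.1 = 2624.36 + 2165.1 = 4789.47.
Reliability = 4789.47 / 5201.01 = 0.921.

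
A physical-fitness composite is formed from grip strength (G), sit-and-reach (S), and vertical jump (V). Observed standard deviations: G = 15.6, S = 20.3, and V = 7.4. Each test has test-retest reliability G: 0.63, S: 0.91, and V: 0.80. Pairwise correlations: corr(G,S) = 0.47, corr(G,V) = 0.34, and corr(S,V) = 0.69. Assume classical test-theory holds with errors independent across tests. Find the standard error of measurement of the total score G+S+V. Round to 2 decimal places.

Var(total) = 710.21 + 583.482 = 1293.69.
True-score variance = 572.127 + 583.482 = 1155.61, so reliability = 0.8933.
Error variance = 1293.69 − 1155.61 = 138.083; SEM = √138.083 = 11.75.

11.75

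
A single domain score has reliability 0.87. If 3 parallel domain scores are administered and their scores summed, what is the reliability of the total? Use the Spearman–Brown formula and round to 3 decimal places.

0.953

ρ_k = kρ / (1 + (k−1)ρ) = 3·0.87 / (1 + 2·0.87) = 2.610 / 2.740 = 0.953.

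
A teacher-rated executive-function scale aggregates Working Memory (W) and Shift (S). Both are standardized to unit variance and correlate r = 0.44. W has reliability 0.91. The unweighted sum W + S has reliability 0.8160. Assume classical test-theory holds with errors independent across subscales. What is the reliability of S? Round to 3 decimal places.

0.560

Var(W+S) = 2 + 2·0.44 = 2.880.
True-score variance = ρ_W + ρ_S + 2·0.44, so 0.8160 = (0.91 + ρ_S + 0.88) / 2.880.
ρ_S = 0.8160·2.880 − 0.91 − 0.88 = 0.560.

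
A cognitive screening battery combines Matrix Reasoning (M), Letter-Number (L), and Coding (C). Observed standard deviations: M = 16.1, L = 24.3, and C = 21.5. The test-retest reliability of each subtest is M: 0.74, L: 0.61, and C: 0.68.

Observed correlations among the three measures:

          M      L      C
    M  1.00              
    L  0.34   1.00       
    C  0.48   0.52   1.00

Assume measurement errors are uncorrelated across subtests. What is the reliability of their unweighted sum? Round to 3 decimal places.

Var(M+L+C) = 16.1² + 24.3² + 21.5² + 2·[16.1·24.3·0.34 + 16.1·21.5·0.48 + 24.3·21.5·0.52] = 1311.95 + 1141.69 = 2453.64.
With uncorrelated errors the cross-covariances are all true-score covariance, so they carry over unchanged; only the diagonal terms shrink to ρᵢσᵢ².
True-score variance = [16.1²·0.74 + 24.3²·0.61 + 21.5²·0.68] + 1141.69 = 866.344 + 1141.69 = 2008.03.
Reliability = 2008.03 / 2453.64 = 0.818.

0.818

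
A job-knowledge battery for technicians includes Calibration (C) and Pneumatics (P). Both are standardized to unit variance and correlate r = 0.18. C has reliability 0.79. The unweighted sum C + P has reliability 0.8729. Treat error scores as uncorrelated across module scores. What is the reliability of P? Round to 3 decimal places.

Var(C+P) = 2 + 2·0.18 = 2.360.
True-score variance = ρ_C + ρ_P + 2·0.18, so 0.8729 = (0.79 + ρ_P + 0.36) / 2.360.
ρ_P = 0.8729·2.360 − 0.79 − 0.36 = 0.910.

0.910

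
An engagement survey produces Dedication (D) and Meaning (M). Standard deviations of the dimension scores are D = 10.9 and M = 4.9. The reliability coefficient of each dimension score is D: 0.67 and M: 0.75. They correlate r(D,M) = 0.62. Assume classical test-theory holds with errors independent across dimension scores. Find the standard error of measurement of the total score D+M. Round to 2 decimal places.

6.72

Var(total) = 142.82 + 66.2284 = 209.048.
True-score variance = 97.6102 + 66.2284 = 163.839, so reliability = 0.7837.
Error variance = 209.048 − 163.839 = 45.2098; SEM = √45.2098 = 6.72.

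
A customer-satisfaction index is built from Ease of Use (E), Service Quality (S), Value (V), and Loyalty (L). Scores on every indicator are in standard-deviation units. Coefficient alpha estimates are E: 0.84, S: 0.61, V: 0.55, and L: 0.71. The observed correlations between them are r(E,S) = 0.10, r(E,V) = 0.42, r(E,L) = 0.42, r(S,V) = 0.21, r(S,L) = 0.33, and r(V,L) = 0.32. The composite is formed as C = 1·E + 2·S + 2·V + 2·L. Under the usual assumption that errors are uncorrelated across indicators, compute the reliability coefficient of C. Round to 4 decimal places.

0.8020

Var(C) = 1 + 2² + 2² + 2² + 2·[2·0.10 + 2·0.42 + 2·0.42 + 4·0.21 + 4·0.33 + 4·0.32] = 13 + 10.64 = 23.64.
With uncorrelated errors the cross-covariances are all true-score covariance, so they carry over unchanged; only the diagonal terms shrink to ρᵢσᵢ².
True-score variance = [0.84 + 2²·0.61 + 2²·0.55 + 2²·0.71] + 10.64 = 8.32 + 10.64 = 18.96.
Reliability = 18.96 / 23.64 = 0.8020.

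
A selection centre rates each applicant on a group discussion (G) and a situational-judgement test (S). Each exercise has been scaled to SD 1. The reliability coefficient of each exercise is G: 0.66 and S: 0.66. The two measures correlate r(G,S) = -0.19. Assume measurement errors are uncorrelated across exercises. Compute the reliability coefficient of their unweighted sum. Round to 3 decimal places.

0.580

Var(G+S) = 2 + 2·[(-0.19)] = 2 − 0.38 = 1.62.
Under uncorrelated errors the observed covariances equal the true-score covariances, so only the own-variance terms attenuate.
True-score variance = [0.66 + 0.66] − 0.38 = 1.32 − 0.38 = 0.94.
Reliability = 0.94 / 1.62 = 0.580.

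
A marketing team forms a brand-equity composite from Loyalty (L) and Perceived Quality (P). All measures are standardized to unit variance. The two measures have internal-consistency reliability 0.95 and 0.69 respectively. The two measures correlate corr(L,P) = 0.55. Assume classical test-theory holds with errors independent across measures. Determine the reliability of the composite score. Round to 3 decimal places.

Var(L+P) = 2 + 2·[0.55] = 2 + 1.1 = 3.1.
Because errors are independent across components, Cov(Tᵢ,Tⱼ) = Cov(Xᵢ,Xⱼ); the off-diagonal part of the true-score variance is the same as above.
True-score variance = [0.95 + 0.69] + 1.1 = 1.64 + 1.1 = 2.74.
Reliability = 2.74 / 3.1 = 0.884.

0.884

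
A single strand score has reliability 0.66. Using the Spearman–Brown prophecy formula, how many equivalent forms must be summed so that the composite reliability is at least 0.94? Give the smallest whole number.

9

k ≥ ρ*(1−ρ₁)/(ρ₁(1−ρ*)) = 0.94·0.34 / (0.66·0.06) = 8.071.
Smallest integer k = 9.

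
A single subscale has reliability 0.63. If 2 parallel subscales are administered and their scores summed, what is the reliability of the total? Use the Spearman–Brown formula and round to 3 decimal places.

ρ_k = kρ / (1 + (k−1)ρ) = 2·0.63 / (1 + 1·0.63) = 1.260 / 1.630 = 0.773.

0.773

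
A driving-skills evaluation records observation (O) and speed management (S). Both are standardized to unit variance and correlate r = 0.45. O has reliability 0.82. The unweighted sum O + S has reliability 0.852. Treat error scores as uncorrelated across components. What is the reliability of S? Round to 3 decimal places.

Var(O+S) = 2 + 2·0.45 = 2.900.
True-score variance = ρ_O + ρ_S + 2·0.45, so 0.852 = (0.82 + ρ_S + 0.90) / 2.900.
ρ_S = 0.852·2.900 − 0.82 − 0.90 = 0.751.

0.751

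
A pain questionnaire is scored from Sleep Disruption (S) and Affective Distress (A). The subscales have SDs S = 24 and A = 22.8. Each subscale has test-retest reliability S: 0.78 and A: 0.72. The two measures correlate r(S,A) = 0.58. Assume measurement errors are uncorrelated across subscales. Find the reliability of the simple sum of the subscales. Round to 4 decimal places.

Var(S+A) = 24² + 22.8² + 2·[24·22.8·0.58] = 1095.84 + 634.752 = 1730.59.
With uncorrelated errors the cross-covariances are all true-score covariance, so they carry over unchanged; only the diagonal terms shrink to ρᵢσᵢ².
True-score variance = [24²·0.78 + 22.8²·0.72] + 634.752 = 823.565 + 634.752 = 1458.32.
Reliability = 1458.32 / 1730.59 = 0.8427.

0.8427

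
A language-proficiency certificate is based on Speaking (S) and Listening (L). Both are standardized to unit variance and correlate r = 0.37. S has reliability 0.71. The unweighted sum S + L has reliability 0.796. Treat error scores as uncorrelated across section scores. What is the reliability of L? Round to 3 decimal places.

0.731

Var(S+L) = 2 + 2·0.37 = 2.740.
True-score variance = ρ_S + ρ_L + 2·0.37, so 0.796 = (0.71 + ρ_L + 0.74) / 2.740.
ρ_L = 0.796·2.740 − 0.71 − 0.74 = 0.731.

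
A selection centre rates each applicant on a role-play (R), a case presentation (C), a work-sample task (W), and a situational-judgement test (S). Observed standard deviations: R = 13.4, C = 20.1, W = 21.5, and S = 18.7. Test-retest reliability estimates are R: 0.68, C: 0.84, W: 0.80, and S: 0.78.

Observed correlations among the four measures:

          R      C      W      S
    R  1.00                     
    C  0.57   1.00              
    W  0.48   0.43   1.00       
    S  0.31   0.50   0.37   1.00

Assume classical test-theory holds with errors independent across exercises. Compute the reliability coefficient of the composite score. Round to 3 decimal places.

Var(R+C+W+S) = 13.4² + 20.1² + 21.5² + 18.7² + 2·[13.4·20.1·0.57 + 13.4·21.5·0.48 + 13.4·18.7·0.31 + 20.1·21.5·0.43 + 20.1·18.7·0.50 + 21.5·18.7·0.37] = 1395.51 + 1784.02 = 3179.53.
Under uncorrelated errors the observed covariances equal the true-score covariances, so only the own-variance terms attenuate.
True-score variance = [13.4²·0.68 + 20.1²·0.84 + 21.5²·0.80 + 18.7²·0.78] + 1784.02 = 1104.03 + 1784.02 = 2888.05.
Reliability = 2888.05 / 3179.53 = 0.908.

0.908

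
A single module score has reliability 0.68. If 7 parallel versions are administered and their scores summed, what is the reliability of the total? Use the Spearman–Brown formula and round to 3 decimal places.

ρ_k = kρ / (1 + (k−1)ρ) = 7·0.68 / (1 + 6·0.68) = 4.760 / 5.080 = 0.937.

0.937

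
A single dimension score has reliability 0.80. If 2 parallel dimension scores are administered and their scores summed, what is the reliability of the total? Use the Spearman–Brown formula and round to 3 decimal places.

0.889

ρ_k = kρ / (1 + (k−1)ρ) = 2·0.80 / (1 + 1·0.80) = 1.600 / 1.800 = 0.889.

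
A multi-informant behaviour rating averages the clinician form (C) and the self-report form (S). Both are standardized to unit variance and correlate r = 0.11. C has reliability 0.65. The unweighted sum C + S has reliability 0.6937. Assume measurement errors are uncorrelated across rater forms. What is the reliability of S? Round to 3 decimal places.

0.670

Var(C+S) = 2 + 2·0.11 = 2.220.
True-score variance = ρ_C + ρ_S + 2·0.11, so 0.6937 = (0.65 + ρ_S + 0.22) / 2.220.
ρ_S = 0.6937·2.220 − 0.65 − 0.22 = 0.670.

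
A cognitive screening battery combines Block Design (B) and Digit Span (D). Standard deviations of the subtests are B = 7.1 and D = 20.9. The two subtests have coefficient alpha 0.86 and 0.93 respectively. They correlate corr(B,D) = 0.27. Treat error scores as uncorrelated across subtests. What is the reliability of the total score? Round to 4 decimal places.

Var(B+D) = 7.1² + 20.9² + 2·[7.1·20.9·0.27] = 487.22 + 80.1306 = 567.351.
Because errors are independent across components, Cov(Tᵢ,Tⱼ) = Cov(Xᵢ,Xⱼ); the off-diagonal part of the true-score variance is the same as above.
True-score variance = [7.1²·0.86 + 20.9²·0.93] + 80.1306 = 449.586 + 80.1306 = 529.716.
Reliability = 529.716 / 567.351 = 0.9337.

0.9337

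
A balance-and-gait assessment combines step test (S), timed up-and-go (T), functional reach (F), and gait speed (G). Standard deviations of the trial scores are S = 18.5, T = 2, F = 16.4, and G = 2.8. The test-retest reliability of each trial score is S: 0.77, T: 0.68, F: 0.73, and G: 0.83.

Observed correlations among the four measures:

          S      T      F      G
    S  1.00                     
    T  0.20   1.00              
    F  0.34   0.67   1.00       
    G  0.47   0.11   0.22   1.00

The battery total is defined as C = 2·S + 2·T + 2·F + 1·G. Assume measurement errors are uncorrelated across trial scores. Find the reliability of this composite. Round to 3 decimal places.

Var(C) = 2²·18.5² + 2²·2² + 2²·16.4² + 2.8² + 2·[4·18.5·2·0.20 + 4·18.5·16.4·0.34 + 2·18.5·2.8·0.47 + 4·2·16.4·0.67 + 2·2·2.8·0.11 + 2·16.4·2.8·0.22] = 2468.68 + 1200.51 = 3669.19.
With uncorrelated errors the cross-covariances are all true-score covariance, so they carry over unchanged; only the diagonal terms shrink to ρᵢσᵢ².
True-score variance = [2²·18.5²·0.77 + 2²·2²·0.68 + 2²·16.4²·0.73 + 2.8²·0.83] + 1200.51 = 1856.88 + 1200.51 = 3057.39.
Reliability = 3057.39 / 3669.19 = 0.833.

0.833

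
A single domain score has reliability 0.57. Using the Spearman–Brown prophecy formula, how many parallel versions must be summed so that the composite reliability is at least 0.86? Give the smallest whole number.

k ≥ ρ*(1−ρ₁)/(ρ₁(1−ρ*)) = 0.86·0.43 / (0.57·0.14) = 4.634.
Smallest integer k = 5.

5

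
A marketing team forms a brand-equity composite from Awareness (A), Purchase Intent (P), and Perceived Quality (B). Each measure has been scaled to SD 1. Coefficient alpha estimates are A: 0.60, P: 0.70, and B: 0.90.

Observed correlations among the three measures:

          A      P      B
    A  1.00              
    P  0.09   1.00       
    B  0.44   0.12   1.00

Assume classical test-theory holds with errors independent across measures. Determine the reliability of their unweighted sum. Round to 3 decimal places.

0.814

Var(A+P+B) = 3 + 2·[0.09 + 0.44 + 0.12] = 3 + 1.3 = 4.3.
Under uncorrelated errors the observed covariances equal the true-score covariances, so only the own-variance terms attenuate.
True-score variance = [0.60 + 0.70 + 0.90] + 1.3 = 2.2 + 1.3 = 3.5.
Reliability = 3.5 / 4.3 = 0.814.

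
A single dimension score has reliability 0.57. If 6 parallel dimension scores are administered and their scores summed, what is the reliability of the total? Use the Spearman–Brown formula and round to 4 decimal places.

ρ_k = kρ / (1 + (k−1)ρ) = 6·0.57 / (1 + 5·0.57) = 3.420 / 3.850 = 0.8883.

0.8883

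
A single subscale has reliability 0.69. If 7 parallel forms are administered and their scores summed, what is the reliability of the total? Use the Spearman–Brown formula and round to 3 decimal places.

0.940

ρ_k = kρ / (1 + (k−1)ρ) = 7·0.69 / (1 + 6·0.69) = 4.830 / 5.140 = 0.940.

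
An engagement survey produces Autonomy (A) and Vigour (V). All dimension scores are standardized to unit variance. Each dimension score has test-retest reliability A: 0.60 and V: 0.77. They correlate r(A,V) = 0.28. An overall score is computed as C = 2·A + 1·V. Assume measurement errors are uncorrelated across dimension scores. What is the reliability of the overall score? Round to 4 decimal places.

Var(C) = 2² + 1 + 2·[2·0.28] = 5 + 1.12 = 6.12.
With uncorrelated errors the cross-covariances are all true-score covariance, so they carry over unchanged; only the diagonal terms shrink to ρᵢσᵢ².
True-score variance = [2²·0.60 + 0.77] + 1.12 = 3.17 + 1.12 = 4.29.
Reliability = 4.29 / 6.12 = 0.7010.

0.7010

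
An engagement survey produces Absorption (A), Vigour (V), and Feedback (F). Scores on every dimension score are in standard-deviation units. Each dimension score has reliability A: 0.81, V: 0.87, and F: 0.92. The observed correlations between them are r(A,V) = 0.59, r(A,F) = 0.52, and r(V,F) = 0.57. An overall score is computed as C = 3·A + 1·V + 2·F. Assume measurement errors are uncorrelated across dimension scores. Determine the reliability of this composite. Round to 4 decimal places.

0.9171

Var(C) = 3² + 1 + 2² + 2·[3·0.59 + 6·0.52 + 2·0.57] = 14 + 12.06 = 26.06.
With uncorrelated errors the cross-covariances are all true-score covariance, so they carry over unchanged; only the diagonal terms shrink to ρᵢσᵢ².
True-score variance = [3²·0.81 + 0.87 + 2²·0.92] + 12.06 = 11.84 + 12.06 = 23.9.
Reliability = 23.9 / 26.06 = 0.9171.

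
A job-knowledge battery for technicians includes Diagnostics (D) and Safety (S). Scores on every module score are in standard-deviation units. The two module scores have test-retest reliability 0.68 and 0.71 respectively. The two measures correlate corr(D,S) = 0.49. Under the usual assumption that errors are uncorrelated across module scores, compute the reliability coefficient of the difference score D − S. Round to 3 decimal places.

Var(D−S) = 1 + 1 − 2·0.49 = 2 − 0.98 = 1.02.
Under uncorrelated errors the observed covariances equal the true-score covariances, so only the own-variance terms attenuate.
True-score variance = [0.68 + 0.71] − 0.98 = 1.39 − 0.98 = 0.41.
Reliability = 0.41 / 1.02 = 0.402.

0.402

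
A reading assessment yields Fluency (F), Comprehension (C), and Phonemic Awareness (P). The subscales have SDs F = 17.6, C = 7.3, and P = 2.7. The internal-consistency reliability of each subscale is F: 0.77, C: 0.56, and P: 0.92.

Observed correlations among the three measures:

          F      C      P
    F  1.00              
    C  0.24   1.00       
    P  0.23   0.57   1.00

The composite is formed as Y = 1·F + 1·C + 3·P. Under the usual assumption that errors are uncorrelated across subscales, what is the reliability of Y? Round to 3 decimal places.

Var(Y) = 17.6² + 7.3² + 3²·2.7² + 2·[17.6·7.3·0.24 + 3·17.6·2.7·0.23 + 3·7.3·2.7·0.57] = 428.66 + 194.656 = 623.316.
With uncorrelated errors the cross-covariances are all true-score covariance, so they carry over unchanged; only the diagonal terms shrink to ρᵢσᵢ².
True-score variance = [17.6²·0.77 + 7.3²·0.56 + 3²·2.7²·0.92] + 194.656 = 328.719 + 194.656 = 523.375.
Reliability = 523.375 / 623.316 = 0.840.

0.840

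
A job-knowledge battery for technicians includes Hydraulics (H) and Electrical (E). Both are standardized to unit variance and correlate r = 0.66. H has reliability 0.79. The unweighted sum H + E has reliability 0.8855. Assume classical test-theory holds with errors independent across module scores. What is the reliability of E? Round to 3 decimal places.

Var(H+E) = 2 + 2·0.66 = 3.320.
True-score variance = ρ_H + ρ_E + 2·0.66, so 0.8855 = (0.79 + ρ_E + 1.32) / 3.320.
ρ_E = 0.8855·3.320 − 0.79 − 1.32 = 0.830.

0.830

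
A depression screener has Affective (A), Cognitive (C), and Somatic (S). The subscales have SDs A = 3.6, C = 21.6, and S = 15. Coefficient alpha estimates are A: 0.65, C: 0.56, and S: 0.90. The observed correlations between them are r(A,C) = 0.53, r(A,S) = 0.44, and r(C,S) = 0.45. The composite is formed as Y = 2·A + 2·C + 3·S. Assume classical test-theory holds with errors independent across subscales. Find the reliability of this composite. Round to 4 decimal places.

Var(Y) = 2²·3.6² + 2²·21.6² + 3²·15² + 2·[4·3.6·21.6·0.53 + 6·3.6·15·0.44 + 6·21.6·15·0.45] = 3943.08 + 2364.42 = 6307.5.
With uncorrelated errors the cross-covariances are all true-score covariance, so they carry over unchanged; only the diagonal terms shrink to ρᵢσᵢ².
True-score variance = [2²·3.6²·0.65 + 2²·21.6²·0.56 + 3²·15²·0.90] + 2364.42 = 2901.29 + 2364.42 = 5265.71.
Reliability = 5265.71 / 6307.5 = 0.8348.

0.8348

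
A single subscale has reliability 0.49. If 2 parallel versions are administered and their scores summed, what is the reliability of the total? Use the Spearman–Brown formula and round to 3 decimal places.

0.658

ρ_k = kρ / (1 + (k−1)ρ) = 2·0.49 / (1 + 1·0.49) = 0.980 / 1.490 = 0.658.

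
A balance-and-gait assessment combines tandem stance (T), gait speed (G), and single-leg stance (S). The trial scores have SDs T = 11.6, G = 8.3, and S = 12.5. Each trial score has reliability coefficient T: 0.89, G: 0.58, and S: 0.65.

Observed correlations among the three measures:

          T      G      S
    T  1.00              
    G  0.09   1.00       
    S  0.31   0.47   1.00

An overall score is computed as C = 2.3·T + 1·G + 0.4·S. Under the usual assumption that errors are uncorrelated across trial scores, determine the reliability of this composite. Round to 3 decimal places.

Var(C) = 2.3²·11.6² + 8.3² + 0.4²·12.5² + 2·[2.3·11.6·8.3·0.09 + 0.92·11.6·12.5·0.31 + 0.4·8.3·12.5·0.47] = 805.712 + 161.578 = 967.29.
Under uncorrelated errors the observed covariances equal the true-score covariances, so only the own-variance terms attenuate.
True-score variance = [2.3²·11.6²·0.89 + 8.3²·0.58 + 0.4²·12.5²·0.65] + 161.578 = 689.728 + 161.578 = 851.306.
Reliability = 851.306 / 967.29 = 0.880.

0.880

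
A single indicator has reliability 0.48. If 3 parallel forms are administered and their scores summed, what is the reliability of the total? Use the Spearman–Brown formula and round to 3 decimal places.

ρ_k = kρ / (1 + (k−1)ρ) = 3·0.48 / (1 + 2·0.48) = 1.440 / 1.960 = 0.735.

0.735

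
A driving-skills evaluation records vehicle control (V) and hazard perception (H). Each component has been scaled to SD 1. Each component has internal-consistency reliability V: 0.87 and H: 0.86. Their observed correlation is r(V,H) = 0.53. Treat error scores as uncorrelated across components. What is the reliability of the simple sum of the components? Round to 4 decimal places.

Var(V+H) = 2 + 2·[0.53] = 2 + 1.06 = 3.06.
Under uncorrelated errors the observed covariances equal the true-score covariances, so only the own-variance terms attenuate.
True-score variance = [0.87 + 0.86] + 1.06 = 1.73 + 1.06 = 2.79.
Reliability = 2.79 / 3.06 = 0.9118.

0.9118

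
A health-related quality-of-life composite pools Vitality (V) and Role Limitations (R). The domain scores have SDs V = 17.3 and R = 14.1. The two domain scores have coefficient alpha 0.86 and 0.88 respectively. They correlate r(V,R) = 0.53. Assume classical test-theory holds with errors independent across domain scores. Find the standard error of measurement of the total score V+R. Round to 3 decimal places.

Var(total) = 498.1 + 258.566 = 756.666.
True-score variance = 432.342 + 258.566 = 690.908, so reliability = 0.9131.
Error variance = 756.666 − 690.908 = 65.7578; SEM = √65.7578 = 8.109.

8.109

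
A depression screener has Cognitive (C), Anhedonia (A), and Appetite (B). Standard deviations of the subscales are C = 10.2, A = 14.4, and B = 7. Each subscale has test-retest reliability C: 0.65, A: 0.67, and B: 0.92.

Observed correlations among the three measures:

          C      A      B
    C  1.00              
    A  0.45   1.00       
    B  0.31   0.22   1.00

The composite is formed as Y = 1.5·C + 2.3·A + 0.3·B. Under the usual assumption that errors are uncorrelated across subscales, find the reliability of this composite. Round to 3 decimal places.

Var(Y) = 1.5²·10.2² + 2.3²·14.4² + 0.3²·7² + 2·[3.45·10.2·14.4·0.45 + 0.45·10.2·7·0.31 + 0.69·14.4·7·0.22] = 1335.43 + 506.586 = 1842.02.
With uncorrelated errors the cross-covariances are all true-score covariance, so they carry over unchanged; only the diagonal terms shrink to ρᵢσᵢ².
True-score variance = [1.5²·10.2²·0.65 + 2.3²·14.4²·0.67 + 0.3²·7²·0.92] + 506.586 = 891.162 + 506.586 = 1397.75.
Reliability = 1397.75 / 1842.02 = 0.759.

0.759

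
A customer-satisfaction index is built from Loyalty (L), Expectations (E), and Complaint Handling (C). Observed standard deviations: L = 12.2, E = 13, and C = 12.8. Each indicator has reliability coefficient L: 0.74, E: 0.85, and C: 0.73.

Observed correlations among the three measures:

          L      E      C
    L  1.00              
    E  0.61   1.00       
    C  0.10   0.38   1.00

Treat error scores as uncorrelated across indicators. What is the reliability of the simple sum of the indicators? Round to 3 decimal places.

0.870

Var(L+E+C) = 12.2² + 13² + 12.8² + 2·[12.2·13·0.61 + 12.2·12.8·0.10 + 13·12.8·0.38] = 481.68 + 351.188 = 832.868.
Because errors are independent across components, Cov(Tᵢ,Tⱼ) = Cov(Xᵢ,Xⱼ); the off-diagonal part of the true-score variance is the same as above.
True-score variance = [12.2²·0.74 + 13²·0.85 + 12.8²·0.73] + 351.188 = 373.395 + 351.188 = 724.583.
Reliability = 724.583 / 832.868 = 0.870.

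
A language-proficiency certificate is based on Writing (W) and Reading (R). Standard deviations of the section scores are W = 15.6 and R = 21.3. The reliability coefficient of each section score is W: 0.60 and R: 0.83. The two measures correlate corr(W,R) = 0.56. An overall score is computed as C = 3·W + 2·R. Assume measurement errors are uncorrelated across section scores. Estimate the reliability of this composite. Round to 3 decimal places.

0.810

Var(C) = 3²·15.6² + 2²·21.3² + 2·[6·15.6·21.3·0.56] = 4005 + 2232.92 = 6237.92.
With uncorrelated errors the cross-covariances are all true-score covariance, so they carry over unchanged; only the diagonal terms shrink to ρᵢσᵢ².
True-score variance = [3²·15.6²·0.60 + 2²·21.3²·0.83] + 2232.92 = 2820.39 + 2232.92 = 5053.32.
Reliability = 5053.32 / 6237.92 = 0.810.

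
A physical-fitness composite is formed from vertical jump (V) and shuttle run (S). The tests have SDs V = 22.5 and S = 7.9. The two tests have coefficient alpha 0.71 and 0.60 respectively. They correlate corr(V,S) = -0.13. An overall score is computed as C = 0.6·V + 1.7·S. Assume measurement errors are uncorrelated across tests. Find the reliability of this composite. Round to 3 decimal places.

Var(C) = 0.6²·22.5² + 1.7²·7.9² + 2·[1.02·22.5·7.9·(-0.13)] = 362.615 − 47.1393 = 315.476.
With uncorrelated errors the cross-covariances are all true-score covariance, so they carry over unchanged; only the diagonal terms shrink to ρᵢσᵢ².
True-score variance = [0.6²·22.5²·0.71 + 1.7²·7.9²·0.60] − 47.1393 = 237.616 − 47.1393 = 190.477.
Reliability = 190.477 / 315.476 = 0.604.

0.604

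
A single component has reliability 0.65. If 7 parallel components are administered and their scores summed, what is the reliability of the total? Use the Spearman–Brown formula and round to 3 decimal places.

0.929

ρ_k = kρ / (1 + (k−1)ρ) = 7·0.65 / (1 + 6·0.65) = 4.550 / 4.900 = 0.929.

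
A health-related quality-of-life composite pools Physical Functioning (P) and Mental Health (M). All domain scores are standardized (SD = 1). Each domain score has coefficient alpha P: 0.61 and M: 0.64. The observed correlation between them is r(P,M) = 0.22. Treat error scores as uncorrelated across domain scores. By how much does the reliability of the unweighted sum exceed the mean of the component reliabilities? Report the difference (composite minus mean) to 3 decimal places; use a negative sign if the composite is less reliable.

0.068

Var(sum) = 2 + 0.44 = 2.44; true-score variance = 1.25 + 0.44 = 1.69; composite reliability = 0.6926.
Mean component reliability = 0.6250.
Difference = 0.6926 − 0.6250 = 0.068.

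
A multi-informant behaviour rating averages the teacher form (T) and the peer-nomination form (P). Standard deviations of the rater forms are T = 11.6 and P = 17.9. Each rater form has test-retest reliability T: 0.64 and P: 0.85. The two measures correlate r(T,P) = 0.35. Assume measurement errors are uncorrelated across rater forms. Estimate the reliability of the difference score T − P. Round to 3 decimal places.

Var(T−P) = 11.6² + 17.9² − 2·11.6·17.9·0.35 = 454.97 − 145.348 = 309.622.
Under uncorrelated errors the observed covariances equal the true-score covariances, so only the own-variance terms attenuate.
True-score variance = [11.6²·0.64 + 17.9²·0.85] − 145.348 = 358.467 − 145.348 = 213.119.
Reliability = 213.119 / 309.622 = 0.688.

0.688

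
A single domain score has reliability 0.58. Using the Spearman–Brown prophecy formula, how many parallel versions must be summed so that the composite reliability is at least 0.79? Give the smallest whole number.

3

k ≥ ρ*(1−ρ₁)/(ρ₁(1−ρ*)) = 0.79·0.42 / (0.58·0.21) = 2.724.
Smallest integer k = 3.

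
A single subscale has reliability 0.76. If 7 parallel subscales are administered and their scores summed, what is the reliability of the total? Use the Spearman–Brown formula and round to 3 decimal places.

ρ_k = kρ / (1 + (k−1)ρ) = 7·0.76 / (1 + 6·0.76) = 5.320 / 5.560 = 0.957.

0.957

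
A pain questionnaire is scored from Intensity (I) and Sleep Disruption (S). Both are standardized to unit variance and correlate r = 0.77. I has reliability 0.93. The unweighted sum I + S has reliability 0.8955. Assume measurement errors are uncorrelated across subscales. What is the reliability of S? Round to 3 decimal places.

0.700

Var(I+S) = 2 + 2·0.77 = 3.540.
True-score variance = ρ_I + ρ_S + 2·0.77, so 0.8955 = (0.93 + ρ_S + 1.54) / 3.540.
ρ_S = 0.8955·3.540 − 0.93 − 1.54 = 0.700.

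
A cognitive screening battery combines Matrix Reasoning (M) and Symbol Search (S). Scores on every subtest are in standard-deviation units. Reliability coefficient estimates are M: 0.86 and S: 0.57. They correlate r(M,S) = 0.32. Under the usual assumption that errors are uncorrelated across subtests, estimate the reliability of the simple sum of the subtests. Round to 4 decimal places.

0.7841

Var(M+S) = 2 + 2·[0.32] = 2 + 0.64 = 2.64.
Under uncorrelated errors the observed covariances equal the true-score covariances, so only the own-variance terms attenuate.
True-score variance = [0.86 + 0.57] + 0.64 = 1.43 + 0.64 = 2.07.
Reliability = 2.07 / 2.64 = 0.7841.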